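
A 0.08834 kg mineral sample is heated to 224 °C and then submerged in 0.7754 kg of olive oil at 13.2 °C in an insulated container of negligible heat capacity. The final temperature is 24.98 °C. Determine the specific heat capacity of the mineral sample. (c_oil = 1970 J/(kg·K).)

c ≈ 1020 J/(kg·K)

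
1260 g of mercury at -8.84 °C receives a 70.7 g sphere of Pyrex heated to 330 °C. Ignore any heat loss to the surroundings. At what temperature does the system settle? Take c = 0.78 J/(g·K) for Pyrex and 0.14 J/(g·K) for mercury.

With ΣQ=0 the equilibrium temperature is the m·c-weighted mean:
T_f = (55.15·330 + 176.4·(-8.84)) / (55.15 + 176.4)
    = 16639 / 231.55 ≈ 71.86 °C

T_f ≈ 71.9 °C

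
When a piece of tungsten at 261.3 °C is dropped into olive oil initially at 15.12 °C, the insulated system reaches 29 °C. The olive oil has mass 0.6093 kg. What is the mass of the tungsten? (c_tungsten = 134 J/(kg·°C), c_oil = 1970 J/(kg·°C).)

Energy conservation, ΣQ = 0:
m·134·(29 − 261.3) + 0.6093·1970·(29 − 15.12) = 0
-31128 m = -16660
m = -16660/-31128 ≈ 0.5352 kg

m ≈ 0.535 kg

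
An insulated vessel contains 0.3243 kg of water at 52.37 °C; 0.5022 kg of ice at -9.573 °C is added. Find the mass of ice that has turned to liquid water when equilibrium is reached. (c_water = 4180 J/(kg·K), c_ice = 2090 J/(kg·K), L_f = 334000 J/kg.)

Water can give up m c ΔT = 0.3243×4180×52.37 = 70991 J before reaching 0 °C.
Warming the ice to 0 °C takes 0.5022×2090×9.573 = 10048 J, leaving 60944 J for melting.
Fully melting the ice requires m_ice L_f = 0.5022×334000 = 167735 J.
60944 J < 167735 J, so only part of the ice melts and the system sits at 0 °C.
m_melt = 60944 / L_f = 0.1825 kg.

m_melted ≈ 0.182 kg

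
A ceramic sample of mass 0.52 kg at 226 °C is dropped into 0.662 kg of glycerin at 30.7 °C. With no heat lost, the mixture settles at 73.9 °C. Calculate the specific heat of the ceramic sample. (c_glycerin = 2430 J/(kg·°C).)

m_s c (T_s − T_f) = m_glycerin c_glycerin (T_f − T_0):
0.52·c·(226 − 73.9) = 0.662·2430·(73.9 − 30.7)
79.09 c = 69494  ⇒  c ≈ 878.6 J/(kg·°C)

c ≈ 879 J/(kg·°C)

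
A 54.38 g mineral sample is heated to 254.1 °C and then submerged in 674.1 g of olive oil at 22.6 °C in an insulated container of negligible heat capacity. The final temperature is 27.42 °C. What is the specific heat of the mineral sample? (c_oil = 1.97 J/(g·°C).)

c ≈ 0.519 J/(g·°C)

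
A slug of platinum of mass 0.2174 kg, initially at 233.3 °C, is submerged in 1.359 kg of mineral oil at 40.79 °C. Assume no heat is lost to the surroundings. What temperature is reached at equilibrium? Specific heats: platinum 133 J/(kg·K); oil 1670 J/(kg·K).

With ΣQ=0 the equilibrium temperature is the m·c-weighted mean:
T_f = (28.91×233.3 + 2269.5×40.79) / (28.91 + 2269.5)
    = 99320 / 2298.4 ≈ 43.21 °C

T_f ≈ 43.2 °C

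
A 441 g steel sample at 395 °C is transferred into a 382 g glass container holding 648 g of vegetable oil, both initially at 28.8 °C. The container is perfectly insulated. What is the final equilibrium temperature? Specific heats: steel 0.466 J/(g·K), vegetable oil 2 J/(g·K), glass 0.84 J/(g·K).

T_f ≈ 70.1 °C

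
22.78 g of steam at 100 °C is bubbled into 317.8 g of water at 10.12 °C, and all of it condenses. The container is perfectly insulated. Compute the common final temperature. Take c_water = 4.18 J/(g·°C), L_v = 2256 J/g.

Conservation of energy gives ΣQ = 0:
steam→water at 100 °C releases m L_v = 22.78×2256 = 51392
  condensed water 100 °C→T: 95.22(T − 100)
  original water: 1328.4(T − 10.12)
1423.6 T = 51392 + 9522 + 13443 = 74357
T ≈ 52.23 °C (< 100 °C, so full condensation is consistent).

T_f ≈ 52.2 °C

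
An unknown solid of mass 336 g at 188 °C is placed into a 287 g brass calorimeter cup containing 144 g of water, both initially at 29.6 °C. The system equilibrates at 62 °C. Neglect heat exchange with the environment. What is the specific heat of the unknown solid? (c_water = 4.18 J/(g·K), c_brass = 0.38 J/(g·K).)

c ≈ 0.544 J/(g·K)

Energy conservation, ΣQ = 0:
336×c×(62 − 188) + 144×4.18×(62 − 29.6) + 287×0.38×(62 − 29.6) = 0
-42336 c = -23036
c = -23036/-42336 ≈ 0.5441 J/(g·K)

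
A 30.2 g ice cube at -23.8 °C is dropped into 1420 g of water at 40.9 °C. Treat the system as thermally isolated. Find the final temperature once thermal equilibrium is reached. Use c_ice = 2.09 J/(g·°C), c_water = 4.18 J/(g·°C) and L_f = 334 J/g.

Sum of m c ΔT and latent-heat terms is zero:
warm ice to 0 °C: 30.2·2.09·(0 − (-23.8)) = 1502.2; latent heat to melt: 30.2·334 = 10087; warm the meltwater: 126.24 T; water cools: 1420·4.18·(T − 40.9) = 5935.6(T − 40.9)
6061.8 T = 242766 − 11589 = 231177
T ≈ 38.14 °C. Since T > 0 °C, the all-ice-melts assumption holds.

T_f ≈ 38.1 °C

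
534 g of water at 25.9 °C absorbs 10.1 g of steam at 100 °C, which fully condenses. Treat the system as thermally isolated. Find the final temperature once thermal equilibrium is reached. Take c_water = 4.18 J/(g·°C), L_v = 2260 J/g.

T_f ≈ 37.3 °C

Let T be the final temperature. ΣQ_i = 0:
latent heat released on condensation: 10.1·2260 = 22826; condensate cools 100→T: 10.1·4.18·(T − 100) = 42.22(T − 100); water warms: 534·4.18·(T − 25.9) = 2232.1(T − 25.9)
2274.3 T = 22826 + 4221.8 + 57812 = 84860
T ≈ 37.31 °C, under the boiling point, so the assumption holds.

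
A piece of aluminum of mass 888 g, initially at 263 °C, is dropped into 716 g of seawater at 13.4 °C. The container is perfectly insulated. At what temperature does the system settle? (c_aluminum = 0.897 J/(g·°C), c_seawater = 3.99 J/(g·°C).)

|Q_aluminum| = |Q_seawater|:
888*0.897*(263 − T) = 716*3.99*(T − 13.4)
796.54(263 − T) = 2856.8(T − 13.4)
3653.4 T = 247771  ⇒  T ≈ 67.82 °C

T_f ≈ 67.8 °C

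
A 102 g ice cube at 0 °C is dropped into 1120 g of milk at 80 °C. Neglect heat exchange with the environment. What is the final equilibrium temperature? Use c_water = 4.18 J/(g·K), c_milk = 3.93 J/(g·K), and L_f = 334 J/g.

T_f ≈ 65.9 °C

Energy conservation, ΣQ = 0:
fusion: m_ice L_f = 102×334 = 34068; warm the meltwater: 426.36 T; milk: 4401.6(T − 80)
4828 T = 352128 − 34068 = 318060
T ≈ 65.88 °C — above 0 °C, consistent with complete melting.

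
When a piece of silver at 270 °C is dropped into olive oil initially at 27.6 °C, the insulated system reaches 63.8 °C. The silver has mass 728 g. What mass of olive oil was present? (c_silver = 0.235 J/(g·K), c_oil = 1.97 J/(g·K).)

Let T be the final temperature. ΣQ_i = 0:
728×0.235×(63.8 − 270) + m×1.97×(63.8 − 27.6) = 0
71.31 m = 35277
m = 35277/71.31 ≈ 494.7 g

m ≈ 495 g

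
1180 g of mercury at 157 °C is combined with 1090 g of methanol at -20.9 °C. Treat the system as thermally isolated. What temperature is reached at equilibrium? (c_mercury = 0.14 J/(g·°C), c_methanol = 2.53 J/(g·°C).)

T_f ≈ -10.8 °C

T_f is the heat-capacity-weighted average of the initial temperatures:
T_f = (165.2*157 + 2757.7*(-20.9)) / (165.2 + 2757.7)
    = -31700 / 2922.9 ≈ -10.85 °C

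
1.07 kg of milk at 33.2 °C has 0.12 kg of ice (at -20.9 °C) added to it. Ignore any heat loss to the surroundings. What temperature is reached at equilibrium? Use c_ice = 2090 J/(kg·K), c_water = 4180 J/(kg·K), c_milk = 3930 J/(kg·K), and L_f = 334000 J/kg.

T_f ≈ 20.0 °C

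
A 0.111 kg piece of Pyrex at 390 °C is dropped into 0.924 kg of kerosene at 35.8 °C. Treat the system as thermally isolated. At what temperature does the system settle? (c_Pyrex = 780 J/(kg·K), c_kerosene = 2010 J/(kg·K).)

T_f = Σ m_i c_i T_i / Σ m_i c_i:
T_f = (86.58*390 + 1857.2*35.8) / (86.58 + 1857.2)
    = 100255 / 1943.8 ≈ 51.58 °C

T_f ≈ 51.6 °C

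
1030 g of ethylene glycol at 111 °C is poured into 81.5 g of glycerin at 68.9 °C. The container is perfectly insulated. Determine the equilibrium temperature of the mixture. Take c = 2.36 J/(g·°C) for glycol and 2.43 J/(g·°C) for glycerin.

With ΣQ=0 the equilibrium temperature is the m·c-weighted mean:
T_f = (2430.8×111 + 198.05×68.9) / (2430.8 + 198.05)
    = 283464 / 2628.8 ≈ 107.83 °C

T_f ≈ 107.8 °C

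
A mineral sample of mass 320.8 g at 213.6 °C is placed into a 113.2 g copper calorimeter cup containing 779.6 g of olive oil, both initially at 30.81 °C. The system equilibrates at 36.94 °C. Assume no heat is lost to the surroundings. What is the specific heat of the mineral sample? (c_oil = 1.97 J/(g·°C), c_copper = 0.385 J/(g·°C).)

c ≈ 0.171 J/(g·°C)

Energy conservation, ΣQ = 0:
320.8·c·(36.94 − 213.6) + 779.6·1.97·(36.94 − 30.81) + 113.2·0.385·(36.94 − 30.81) = 0
-56673 c = -9681.7
c = -9681.7/-56673 ≈ 0.1708 J/(g·°C)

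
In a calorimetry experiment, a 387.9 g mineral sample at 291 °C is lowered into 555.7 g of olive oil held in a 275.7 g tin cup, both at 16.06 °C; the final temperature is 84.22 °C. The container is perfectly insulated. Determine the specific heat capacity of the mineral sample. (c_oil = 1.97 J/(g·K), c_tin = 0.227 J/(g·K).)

Let T be the final temperature. ΣQ_i = 0:
387.9·c·(84.22 − 291) + 555.7·1.97·(84.22 − 16.06) + 275.7·0.227·(84.22 − 16.06) = 0
-80210 c = -78882
c = -78882/-80210 ≈ 0.9834 J/(g·K)

c ≈ 0.983 J/(g·K)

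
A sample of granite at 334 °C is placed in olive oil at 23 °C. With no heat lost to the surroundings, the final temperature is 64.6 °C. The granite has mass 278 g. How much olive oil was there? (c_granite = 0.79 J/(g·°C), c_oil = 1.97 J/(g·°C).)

m ≈ 722 g

|Q_granite| = |Q_oil|:
278×0.79×(334 − 64.6) = m×1.97×(64.6 − 23)
81.95 m = 59166  ⇒  m ≈ 722 g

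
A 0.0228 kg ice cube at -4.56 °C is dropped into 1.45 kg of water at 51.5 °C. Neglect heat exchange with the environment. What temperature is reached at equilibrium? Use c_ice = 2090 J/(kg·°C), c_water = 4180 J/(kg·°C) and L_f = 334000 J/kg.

T_f ≈ 49.4 °C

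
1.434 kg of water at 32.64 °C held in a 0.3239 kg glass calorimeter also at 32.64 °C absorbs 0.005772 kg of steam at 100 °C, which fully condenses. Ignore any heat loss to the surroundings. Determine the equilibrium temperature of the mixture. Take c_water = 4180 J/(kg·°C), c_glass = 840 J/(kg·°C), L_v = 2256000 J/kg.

Energy balance with sensible and latent terms:
condense steam: −0.005772×2256000 = −13022; condensate cools 100→T: 0.005772×4180×(T − 100) = 24.13(T − 100); original water: 5994.1(T − 32.64); cup: 272.08(T − 32.64)
6290.3 T = 13022 + 2412.7 + 204529 = 219963
T ≈ 34.97 °C, under the boiling point, so the assumption holds.

T_f ≈ 35.0 °C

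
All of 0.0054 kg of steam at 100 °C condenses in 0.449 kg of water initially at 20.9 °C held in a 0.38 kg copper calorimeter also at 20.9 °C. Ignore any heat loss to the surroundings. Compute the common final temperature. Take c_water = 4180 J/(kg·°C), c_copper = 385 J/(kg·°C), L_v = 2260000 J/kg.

Net heat exchanged in the isolated system is zero:
latent heat released on condensation: 0.0054×2260000 = 12204; condensed water 100 °C→T: 22.57(T − 100); water warms: 0.449×4180×(T − 20.9) = 1876.8(T − 20.9); cup: 146.3(T − 20.9)
2045.7 T = 12204 + 2257.2 + 42283 = 56744
T ≈ 27.74 °C — below 100 °C, confirming all the steam condensed.

T_f ≈ 27.7 °C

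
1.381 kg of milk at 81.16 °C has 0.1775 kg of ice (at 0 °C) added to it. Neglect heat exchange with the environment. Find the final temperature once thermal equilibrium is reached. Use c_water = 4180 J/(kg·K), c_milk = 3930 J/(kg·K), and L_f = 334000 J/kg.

T_f ≈ 61.8 °C

Setting the total heat transfer to zero:
fusion: m_ice L_f = 0.1775×334000 = 59285
  meltwater 0→T: 0.1775×4180×T = 741.95 T
  milk: 5427.3(T − 81.16)
6169.3 T = 440482 − 59285 = 381197
T ≈ 61.79 °C — above 0 °C, consistent with complete melting.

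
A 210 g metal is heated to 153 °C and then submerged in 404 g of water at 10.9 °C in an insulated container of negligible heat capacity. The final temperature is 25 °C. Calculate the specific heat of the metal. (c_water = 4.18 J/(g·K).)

c ≈ 0.886 J/(g·K)

Heat lost by the metal = heat gained by the water:
210·c·(153 − 25) = 404·4.18·(25 − 10.9)
26880 c = 23811  ⇒  c ≈ 0.8858 J/(g·K)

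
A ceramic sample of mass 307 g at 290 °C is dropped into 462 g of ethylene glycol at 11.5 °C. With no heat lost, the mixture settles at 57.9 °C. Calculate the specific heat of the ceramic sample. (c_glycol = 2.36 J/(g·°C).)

Heat gained plus heat lost sum to zero:
307·c·(57.9 − 290) + 462·2.36·(57.9 − 11.5) = 0
-71255 c = -50591
c = -50591/-71255 ≈ 0.71 J/(g·°C)

c ≈ 0.71 J/(g·°C)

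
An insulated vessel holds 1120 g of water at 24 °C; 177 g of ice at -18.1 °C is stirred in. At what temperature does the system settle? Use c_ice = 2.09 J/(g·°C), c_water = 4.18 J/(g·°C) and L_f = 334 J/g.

Heat gained plus heat lost sum to zero:
warm ice to 0 °C: 177×2.09×(0 − (-18.1)) = 6695.7; melt ice: 177×334 = 59118; meltwater 0→T: 177×4.18×T = 739.86 T; water cools: 1120×4.18×(T − 24) = 4681.6(T − 24)
5421.5 T = 112358 − 65814 = 46545
T ≈ 8.59 °C. Since T > 0 °C, the all-ice-melts assumption holds.

T_f ≈ 8.6 °C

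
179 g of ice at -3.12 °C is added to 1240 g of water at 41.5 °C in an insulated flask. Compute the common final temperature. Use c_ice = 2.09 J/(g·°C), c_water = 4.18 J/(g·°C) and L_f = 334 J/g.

T_f ≈ 26.0 °C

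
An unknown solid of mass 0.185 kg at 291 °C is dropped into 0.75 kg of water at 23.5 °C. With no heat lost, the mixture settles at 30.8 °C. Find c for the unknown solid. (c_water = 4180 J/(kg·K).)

c ≈ 475 J/(kg·K)

Taking heat into each body as positive, Σ m c ΔT = 0:
0.185·c·(30.8 − 291) + 0.75·4180·(30.8 − 23.5) = 0
-48.14 c = -22886
c = -22886/-48.14 ≈ 475.4 J/(kg·K)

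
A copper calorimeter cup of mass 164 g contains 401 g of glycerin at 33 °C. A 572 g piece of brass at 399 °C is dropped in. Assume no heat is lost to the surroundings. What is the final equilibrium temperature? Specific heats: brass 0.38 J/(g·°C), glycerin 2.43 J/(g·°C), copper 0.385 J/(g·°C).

With ΣQ=0 the equilibrium temperature is the m·c-weighted mean:
T_f = (217.36*399 + 974.43*33 + 63.14*33) / (217.36 + 974.43 + 63.14)
    = 120966 / 1254.9 ≈ 96.39 °C

T_f ≈ 96.4 °C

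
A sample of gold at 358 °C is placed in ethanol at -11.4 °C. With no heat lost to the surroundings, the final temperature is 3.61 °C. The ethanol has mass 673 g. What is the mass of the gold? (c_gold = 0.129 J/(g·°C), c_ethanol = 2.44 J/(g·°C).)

Heat lost by the gold = heat gained by the ethanol:
m·0.129·(358 − 3.61) = 673·2.44·(3.61 − (-11.4))
45.72 m = 24648  ⇒  m ≈ 539.2 g

m ≈ 539 g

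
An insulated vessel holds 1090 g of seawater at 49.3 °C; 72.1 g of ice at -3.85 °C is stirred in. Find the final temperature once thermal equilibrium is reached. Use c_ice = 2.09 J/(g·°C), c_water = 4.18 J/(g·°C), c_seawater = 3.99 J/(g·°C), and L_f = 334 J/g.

T_f ≈ 40.8 °C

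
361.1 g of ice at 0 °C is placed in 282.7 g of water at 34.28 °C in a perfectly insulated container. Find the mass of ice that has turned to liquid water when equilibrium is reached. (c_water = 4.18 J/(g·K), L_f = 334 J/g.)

Heat available from the water dropping to 0 °C: 282.7×4.18×34.28 = 40508 J.
Melting all 361.1 g of ice would need 361.1×334 = 120607 J.
Since 40508 < 120607 J, not all the ice melts; equilibrium is at 0 °C.
Mass melted = 40508/334 ≈ 121.3 g.

m_melted ≈ 121 g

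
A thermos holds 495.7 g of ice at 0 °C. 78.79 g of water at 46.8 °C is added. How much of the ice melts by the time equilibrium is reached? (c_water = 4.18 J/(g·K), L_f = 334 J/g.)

m_melted ≈ 46.1 g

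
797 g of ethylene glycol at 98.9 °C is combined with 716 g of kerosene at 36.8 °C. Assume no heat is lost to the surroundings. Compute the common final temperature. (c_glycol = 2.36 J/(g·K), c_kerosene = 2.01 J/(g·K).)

Energy conservation, ΣQ = 0:
797·2.36·(T − 98.9) + 716·2.01·(T − 36.8) = 0
(1880.9 + 1439.2) T = 1880.9·98.9 + 1439.2·36.8
T ≈ 71.98 °C

T_f ≈ 72.0 °C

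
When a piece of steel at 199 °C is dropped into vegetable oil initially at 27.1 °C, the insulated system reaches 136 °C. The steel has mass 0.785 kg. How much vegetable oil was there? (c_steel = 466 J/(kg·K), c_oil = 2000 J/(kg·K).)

Heat lost by the steel = heat gained by the oil:
0.785·466·(199 − 136) = m·2000·(136 − 27.1)
217800 m = 23046  ⇒  m ≈ 0.1058 kg

m ≈ 0.106 kg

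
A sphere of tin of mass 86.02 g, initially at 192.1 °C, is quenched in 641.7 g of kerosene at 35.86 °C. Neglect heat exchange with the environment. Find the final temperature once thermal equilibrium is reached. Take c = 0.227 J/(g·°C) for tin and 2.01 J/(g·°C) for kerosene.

T_f = Σ m_i c_i T_i / Σ m_i c_i:
T_f = (19.53·192.1 + 1289.8·35.86) / (19.53 + 1289.8)
    = 50004 / 1309.3 ≈ 38.19 °C

T_f ≈ 38.2 °C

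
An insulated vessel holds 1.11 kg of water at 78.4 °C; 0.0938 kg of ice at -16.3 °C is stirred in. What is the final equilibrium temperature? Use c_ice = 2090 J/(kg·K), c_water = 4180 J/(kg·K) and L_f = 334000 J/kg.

Net heat exchanged in the isolated system is zero:
warm ice to 0 °C: 0.0938×2090×(0 − (-16.3)) = 3195.5
  latent heat to melt: 0.0938×334000 = 31329
  warm the meltwater: 392.08 T
  water cools: 1.11×4180×(T − 78.4) = 4639.8(T − 78.4)
5031.9 T = 363760 − 34525 = 329236
T ≈ 65.43 °C. Since T > 0 °C, the all-ice-melts assumption holds.

T_f ≈ 65.4 °C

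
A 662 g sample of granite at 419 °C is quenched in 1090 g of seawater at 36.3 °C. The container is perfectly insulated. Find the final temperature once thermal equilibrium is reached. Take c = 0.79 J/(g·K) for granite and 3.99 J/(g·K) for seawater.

T_f ≈ 77.4 °C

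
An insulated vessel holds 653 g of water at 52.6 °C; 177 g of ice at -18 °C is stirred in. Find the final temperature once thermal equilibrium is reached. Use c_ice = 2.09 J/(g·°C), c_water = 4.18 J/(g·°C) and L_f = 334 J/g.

Sum of m c ΔT and latent-heat terms is zero:
ice -18→0 °C: 177×2.09×18 = 6658.7
  latent heat to melt: 177×334 = 59118
  warm the meltwater: 739.86 T
  water cools: 653×4.18×(T − 52.6) = 2729.5(T − 52.6)
3469.4 T = 143574 − 65777 = 77797
T ≈ 22.42 °C (positive, so assuming full melt was valid).

T_f ≈ 22.4 °C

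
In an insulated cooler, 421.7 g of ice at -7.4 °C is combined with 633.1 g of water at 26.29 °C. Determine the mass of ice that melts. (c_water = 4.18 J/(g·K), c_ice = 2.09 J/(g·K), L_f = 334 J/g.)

Water can give up m c ΔT = 633.1·4.18·26.29 = 69573 J before reaching 0 °C.
Warming the ice to 0 °C takes 421.7·2.09·7.4 = 6522 J, leaving 63051 J for melting.
Fully melting the ice requires m_ice L_f = 421.7·334 = 140848 J.
63051 J < 140848 J, so only part of the ice melts and the system sits at 0 °C.
m_melted·334 = 63051  ⇒  m_melted ≈ 188.8 g.

m_melted ≈ 189 g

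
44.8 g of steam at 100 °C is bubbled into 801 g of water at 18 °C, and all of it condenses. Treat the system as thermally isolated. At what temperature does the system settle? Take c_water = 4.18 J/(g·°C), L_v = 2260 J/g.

Heat gained plus heat lost sum to zero:
condense steam: −44.8·2260 = −101248
  condensate cools 100→T: 44.8·4.18·(T − 100) = 187.26(T − 100)
  water warms: 801·4.18·(T − 18) = 3348.2(T − 18)
3535.4 T = 101248 + 18726 + 60267 = 180242
T ≈ 50.98 °C (< 100 °C, so full condensation is consistent).

T_f ≈ 51.0 °C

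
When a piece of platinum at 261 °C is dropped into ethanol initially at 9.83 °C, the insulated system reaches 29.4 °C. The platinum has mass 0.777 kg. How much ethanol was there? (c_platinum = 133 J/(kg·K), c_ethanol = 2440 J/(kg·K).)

Taking heat into each body as positive, Σ m c ΔT = 0:
0.777×133×(29.4 − 261) + m×2440×(29.4 − 9.83) = 0
47751 m = 23934
m = 23934/47751 ≈ 0.5012 kg

m ≈ 0.501 kg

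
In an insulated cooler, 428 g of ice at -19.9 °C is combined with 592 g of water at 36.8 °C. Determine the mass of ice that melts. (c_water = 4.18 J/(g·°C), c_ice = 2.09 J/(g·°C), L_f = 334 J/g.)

Water can give up m c ΔT = 592·4.18·36.8 = 91064 J before reaching 0 °C.
Of that, 428·2.09·19.9 = 17801 J goes to bring the ice to 0 °C, leaving 73263 J.
Melting all 428 g of ice would need 428·334 = 142952 J.
Since 73263 < 142952 J, not all the ice melts; equilibrium is at 0 °C.
Mass melted = 73263/334 ≈ 219.3 g.

m_melted ≈ 219 g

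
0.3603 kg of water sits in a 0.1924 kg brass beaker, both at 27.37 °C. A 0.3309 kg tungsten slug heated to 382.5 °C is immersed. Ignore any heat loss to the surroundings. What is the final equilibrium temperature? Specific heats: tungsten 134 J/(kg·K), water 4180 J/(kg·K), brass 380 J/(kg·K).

Taking heat into each body as positive, Σ m c ΔT = 0:
0.3309×134×(T − 382.5) + 0.3603×4180×(T − 27.37) + 0.1924×380×(T − 27.37) = 0
(44.34 + 1506.1 + 73.11) T = 44.34×382.5 + 1506.1×27.37 + 73.11×27.37
T ≈ 37.07 °C

T_f ≈ 37.1 °C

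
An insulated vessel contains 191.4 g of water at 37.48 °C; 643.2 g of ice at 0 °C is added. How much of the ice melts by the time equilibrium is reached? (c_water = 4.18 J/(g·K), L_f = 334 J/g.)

m_melted ≈ 89.8 g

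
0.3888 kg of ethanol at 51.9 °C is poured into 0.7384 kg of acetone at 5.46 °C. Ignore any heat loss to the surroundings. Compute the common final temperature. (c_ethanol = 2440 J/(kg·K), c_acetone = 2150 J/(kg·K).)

T_f ≈ 22.8 °C

Net heat exchanged in the isolated system is zero:
0.3888·2440·(T − 51.9) + 0.7384·2150·(T − 5.46) = 0
2536.2 T = 57904
T = 57904/2536.2 ≈ 22.83 °C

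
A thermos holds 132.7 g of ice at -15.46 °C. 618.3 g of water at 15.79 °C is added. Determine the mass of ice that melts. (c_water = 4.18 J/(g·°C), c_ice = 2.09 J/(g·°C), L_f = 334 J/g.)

m_melted ≈ 109 g

Heat available from the water dropping to 0 °C: 618.3×4.18×15.79 = 40809 J.
Warming the ice to 0 °C takes 132.7×2.09×15.46 = 4287.7 J, leaving 36521 J for melting.
To melt every bit of ice: 132.7×334 = 44322 J.
That's not enough to melt it all — equilibrium is at 0 °C with ice remaining.
Mass melted = 36521/334 ≈ 109.3 g.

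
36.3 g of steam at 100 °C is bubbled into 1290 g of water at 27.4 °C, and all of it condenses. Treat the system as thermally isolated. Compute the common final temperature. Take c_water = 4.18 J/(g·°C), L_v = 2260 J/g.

T_f ≈ 44.2 °C

Conservation of energy gives ΣQ = 0:
latent heat released on condensation: 36.3·2260 = 82038
  condensate cools 100→T: 36.3·4.18·(T − 100) = 151.73(T − 100)
  water warms: 1290·4.18·(T − 27.4) = 5392.2(T − 27.4)
5543.9 T = 82038 + 15173 + 147746 = 244958
T ≈ 44.18 °C (< 100 °C, so full condensation is consistent).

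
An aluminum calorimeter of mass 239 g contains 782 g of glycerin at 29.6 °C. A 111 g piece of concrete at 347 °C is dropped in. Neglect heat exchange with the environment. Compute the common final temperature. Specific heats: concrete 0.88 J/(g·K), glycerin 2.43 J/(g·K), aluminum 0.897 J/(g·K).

T_f ≈ 43.6 °C

Setting the total heat transfer to zero:
111×0.88×(T − 347) + 782×2.43×(T − 29.6) + 239×0.897×(T − 29.6) = 0
(97.68 + 1900.3 + 214.38) T = 97.68×347 + 1900.3×29.6 + 214.38×29.6
T = 96488 / 2212.3 = 43.6 °C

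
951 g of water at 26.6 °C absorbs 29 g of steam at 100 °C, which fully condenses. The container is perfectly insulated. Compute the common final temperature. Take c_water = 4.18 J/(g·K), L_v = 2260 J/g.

T_f ≈ 44.8 °C

Heat gained plus heat lost sum to zero:
steam→water at 100 °C releases m L_v = 29·2260 = 65540
  condensed water 100 °C→T: 121.22(T − 100)
  water warms: 951·4.18·(T − 26.6) = 3975.2(T − 26.6)
4096.4 T = 65540 + 12122 + 105740 = 183402
T ≈ 44.77 °C, under the boiling point, so the assumption holds.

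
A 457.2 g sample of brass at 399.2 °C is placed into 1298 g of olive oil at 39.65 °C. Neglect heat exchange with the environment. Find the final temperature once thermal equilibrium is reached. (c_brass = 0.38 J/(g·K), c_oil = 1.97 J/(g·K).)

Heat gained plus heat lost sum to zero:
457.2·0.38·(T − 399.2) + 1298·1.97·(T − 39.65) = 0
173.74(T − 399.2) + 2557.1(T − 39.65) = 0
(173.74 + 2557.1) T = 173.74·399.2 + 2557.1·39.65
T = 170743/2730.8 ≈ 62.52 °C

T_f ≈ 62.5 °C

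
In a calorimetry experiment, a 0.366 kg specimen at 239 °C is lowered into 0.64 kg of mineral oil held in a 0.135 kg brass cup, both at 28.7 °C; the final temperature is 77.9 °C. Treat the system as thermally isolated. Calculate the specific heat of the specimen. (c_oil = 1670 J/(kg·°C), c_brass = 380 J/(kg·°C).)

c ≈ 935 J/(kg·°C)

Let T be the final temperature. ΣQ_i = 0:
0.366×c×(77.9 − 239) + 0.64×1670×(77.9 − 28.7) + 0.135×380×(77.9 − 28.7) = 0
-58.96 c = -55109
c = -55109/-58.96 ≈ 934.6 J/(kg·°C)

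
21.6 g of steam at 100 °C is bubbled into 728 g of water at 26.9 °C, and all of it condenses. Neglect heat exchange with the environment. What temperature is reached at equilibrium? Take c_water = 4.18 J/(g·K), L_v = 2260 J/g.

T_f ≈ 44.6 °C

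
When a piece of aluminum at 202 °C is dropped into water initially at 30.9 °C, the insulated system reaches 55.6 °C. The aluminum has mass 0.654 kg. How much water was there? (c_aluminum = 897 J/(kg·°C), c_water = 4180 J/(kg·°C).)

m ≈ 0.832 kg

Net heat exchanged in the isolated system is zero:
0.654·897·(55.6 − 202) + m·4180·(55.6 − 30.9) = 0
103246 m = 85884
m = 85884/103246 ≈ 0.8318 kg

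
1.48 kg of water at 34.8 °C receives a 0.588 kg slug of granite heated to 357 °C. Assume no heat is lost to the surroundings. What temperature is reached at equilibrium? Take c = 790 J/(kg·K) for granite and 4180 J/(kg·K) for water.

T_f ≈ 57.3 °C

|Q_granite| = |Q_water|:
0.588*790*(357 − T) = 1.48*4180*(T − 34.8)
464.52(357 − T) = 6186.4(T − 34.8)
6650.9 T = 381120  ⇒  T ≈ 57.30 °C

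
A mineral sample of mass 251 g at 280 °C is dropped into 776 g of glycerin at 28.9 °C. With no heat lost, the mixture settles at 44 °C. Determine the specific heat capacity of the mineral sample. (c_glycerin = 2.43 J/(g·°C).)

Heat lost by the mineral sample = heat gained by the glycerin:
251×c×(280 − 44) = 776×2.43×(44 − 28.9)
59236 c = 28474  ⇒  c ≈ 0.4807 J/(g·°C)

c ≈ 0.481 J/(g·°C)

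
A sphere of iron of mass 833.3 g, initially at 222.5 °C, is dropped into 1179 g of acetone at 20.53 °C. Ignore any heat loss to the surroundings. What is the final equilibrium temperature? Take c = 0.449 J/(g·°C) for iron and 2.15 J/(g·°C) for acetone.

T_f is the heat-capacity-weighted average of the initial temperatures:
T_f = (374.15×222.5 + 2534.8×20.53) / (374.15 + 2534.8)
    = 135289 / 2909 ≈ 46.51 °C

T_f ≈ 46.5 °C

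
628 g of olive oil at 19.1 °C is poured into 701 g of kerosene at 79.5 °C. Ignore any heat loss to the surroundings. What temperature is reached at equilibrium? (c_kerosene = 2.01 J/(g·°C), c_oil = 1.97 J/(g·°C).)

T_f ≈ 51.3 °C

Heat gained plus heat lost sum to zero:
701*2.01*(T − 79.5) + 628*1.97*(T − 19.1) = 0
1409(T − 79.5) + 1237.2(T − 19.1) = 0
(1409 + 1237.2) T = 1409*79.5 + 1237.2*19.1
T = 135646/2646.2 ≈ 51.26 °C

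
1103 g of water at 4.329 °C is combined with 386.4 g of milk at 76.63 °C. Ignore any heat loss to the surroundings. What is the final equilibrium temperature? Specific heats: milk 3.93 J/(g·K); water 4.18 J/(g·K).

T_f ≈ 22.2 °C

Set heat shed by the hot body equal to heat absorbed by the cold body:
386.4·3.93·(76.63 − T) = 1103·4.18·(T − 4.329)
1518.6(76.63 − T) = 4610.5(T − 4.329)
6129.1 T = 136326  ⇒  T ≈ 22.24 °C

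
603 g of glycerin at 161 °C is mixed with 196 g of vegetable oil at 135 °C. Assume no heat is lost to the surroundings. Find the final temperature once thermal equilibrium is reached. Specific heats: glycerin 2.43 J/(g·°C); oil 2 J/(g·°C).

Taking heat into each body as positive, Σ m c ΔT = 0:
603·2.43·(T − 161) + 196·2·(T − 135) = 0
1465.3(T − 161) + 392(T − 135) = 0
(1465.3 + 392) T = 1465.3·161 + 392·135
T ≈ 155.51 °C

T_f ≈ 155.5 °C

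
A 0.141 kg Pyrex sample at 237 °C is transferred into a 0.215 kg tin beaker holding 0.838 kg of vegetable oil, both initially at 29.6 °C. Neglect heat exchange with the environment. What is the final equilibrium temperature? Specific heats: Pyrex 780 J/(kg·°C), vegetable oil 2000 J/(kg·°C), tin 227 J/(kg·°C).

T_f ≈ 42.0 °C

Let T be the final temperature. ΣQ_i = 0:
0.141*780*(T − 237) + 0.838*2000*(T − 29.6) + 0.215*227*(T − 29.6) = 0
109.98(T − 237) + 1676(T − 29.6) + 48.8(T − 29.6) = 0
(109.98 + 1676 + 48.8) T = 109.98*237 + 1676*29.6 + 48.8*29.6
T = 77119 / 1834.8 = 42 °C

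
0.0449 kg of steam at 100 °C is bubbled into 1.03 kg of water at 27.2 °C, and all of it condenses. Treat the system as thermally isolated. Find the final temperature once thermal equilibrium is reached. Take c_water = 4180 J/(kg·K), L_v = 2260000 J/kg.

T_f ≈ 52.8 °C

Heat gained plus heat lost sum to zero:
latent heat released on condensation: 0.0449×2260000 = 101474; condensed water 100 °C→T: 187.68(T − 100); water warms: 1.03×4180×(T − 27.2) = 4305.4(T − 27.2)
4493.1 T = 101474 + 18768 + 117107 = 237349
T ≈ 52.83 °C — below 100 °C, confirming all the steam condensed.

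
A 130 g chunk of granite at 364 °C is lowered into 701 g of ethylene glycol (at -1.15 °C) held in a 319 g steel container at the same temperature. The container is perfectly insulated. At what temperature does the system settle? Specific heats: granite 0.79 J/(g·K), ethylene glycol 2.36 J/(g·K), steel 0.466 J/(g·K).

T_f ≈ 18.5 °C

Heat gained plus heat lost sum to zero:
130*0.79*(T − 364) + 701*2.36*(T − (-1.15)) + 319*0.466*(T − (-1.15)) = 0
102.7(T − 364) + 1654.4(T − (-1.15)) + 148.65(T − (-1.15)) = 0
(102.7 + 1654.4 + 148.65) T = 102.7*364 + 1654.4*(-1.15) + 148.65*(-1.15)
T ≈ 18.53 °C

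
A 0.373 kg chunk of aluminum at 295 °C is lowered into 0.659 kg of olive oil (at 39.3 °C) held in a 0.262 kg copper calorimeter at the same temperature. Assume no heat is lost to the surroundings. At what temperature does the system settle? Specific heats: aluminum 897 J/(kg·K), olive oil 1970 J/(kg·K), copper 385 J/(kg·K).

T_f = Σ m_i c_i T_i / Σ m_i c_i:
T_f = (334.58·295 + 1298.2·39.3 + 100.87·39.3) / (334.58 + 1298.2 + 100.87)
    = 153686 / 1733.7 ≈ 88.65 °C

T_f ≈ 88.6 °C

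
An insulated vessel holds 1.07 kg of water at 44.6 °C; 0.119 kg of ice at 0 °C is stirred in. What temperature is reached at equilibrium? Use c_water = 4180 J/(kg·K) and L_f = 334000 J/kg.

T_f ≈ 32.1 °C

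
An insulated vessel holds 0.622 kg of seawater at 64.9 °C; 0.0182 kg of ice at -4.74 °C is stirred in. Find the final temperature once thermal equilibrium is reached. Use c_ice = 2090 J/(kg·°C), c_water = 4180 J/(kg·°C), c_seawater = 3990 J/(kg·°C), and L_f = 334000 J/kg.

Setting the total heat transfer to zero:
ice -4.74→0 °C: 0.0182·2090·4.74 = 180.3
  fusion: m_ice L_f = 0.0182·334000 = 6078.8
  meltwater 0→T: 0.0182·4180·T = 76.08 T
  seawater: 2481.8(T − 64.9)
2557.9 T = 161068 − 6259.1 = 154808
T ≈ 60.52 °C — above 0 °C, consistent with complete melting.

T_f ≈ 60.5 °C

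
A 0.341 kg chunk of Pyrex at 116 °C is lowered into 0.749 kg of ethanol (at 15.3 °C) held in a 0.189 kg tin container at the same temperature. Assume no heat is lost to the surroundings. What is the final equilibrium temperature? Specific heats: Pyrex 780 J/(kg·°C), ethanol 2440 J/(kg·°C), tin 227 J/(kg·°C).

T_f ≈ 27.8 °C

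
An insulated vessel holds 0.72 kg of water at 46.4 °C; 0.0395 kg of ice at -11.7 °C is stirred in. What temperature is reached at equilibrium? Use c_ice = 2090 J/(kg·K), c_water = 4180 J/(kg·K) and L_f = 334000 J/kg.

T_f ≈ 39.5 °C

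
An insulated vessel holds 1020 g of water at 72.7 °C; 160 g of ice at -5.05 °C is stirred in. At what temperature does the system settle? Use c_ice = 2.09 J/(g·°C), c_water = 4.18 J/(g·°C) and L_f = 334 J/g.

T_f ≈ 51.7 °C

Taking heat into each body as positive, Σ m c ΔT = 0:
ice -5.05→0 °C: 160×2.09×5.05 = 1688.7
  fusion: m_ice L_f = 160×334 = 53440
  meltwater 0→T: 160×4.18×T = 668.8 T
  water: 4263.6(T − 72.7)
4932.4 T = 309964 − 55129 = 254835
T ≈ 51.67 °C. Since T > 0 °C, the all-ice-melts assumption holds.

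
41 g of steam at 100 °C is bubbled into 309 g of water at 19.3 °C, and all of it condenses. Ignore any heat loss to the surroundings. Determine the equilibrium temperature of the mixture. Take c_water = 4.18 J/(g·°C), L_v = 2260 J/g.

T_f ≈ 92.1 °C

Setting the total heat transfer to zero:
steam→water at 100 °C releases m L_v = 41·2260 = 92660; condensate cools 100→T: 41·4.18·(T − 100) = 171.38(T − 100); original water: 1291.6(T − 19.3)
1463 T = 92660 + 17138 + 24928 = 134726
T ≈ 92.09 °C (< 100 °C, so full condensation is consistent).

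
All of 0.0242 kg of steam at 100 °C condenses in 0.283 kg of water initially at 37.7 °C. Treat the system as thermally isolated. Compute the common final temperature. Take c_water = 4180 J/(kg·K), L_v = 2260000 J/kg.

T_f ≈ 85.2 °C

Energy conservation, ΣQ = 0:
steam→water at 100 °C releases m L_v = 0.0242·2260000 = 54692; condensate cools 100→T: 0.0242·4180·(T − 100) = 101.16(T − 100); original water: 1182.9(T − 37.7)
1284.1 T = 54692 + 10116 + 44597 = 109404
T ≈ 85.20 °C — below 100 °C, confirming all the steam condensed.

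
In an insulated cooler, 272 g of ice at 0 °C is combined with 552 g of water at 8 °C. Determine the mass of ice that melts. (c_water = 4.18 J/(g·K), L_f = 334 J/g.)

m_melted ≈ 55.3 g

Cooling the water to 0 °C releases 552×4.18×8 = 18459 J.
Fully melting the ice requires m_ice L_f = 272×334 = 90848 J.
That's not enough to melt it all — equilibrium is at 0 °C with ice remaining.
m_melted×334 = 18459  ⇒  m_melted ≈ 55.27 g.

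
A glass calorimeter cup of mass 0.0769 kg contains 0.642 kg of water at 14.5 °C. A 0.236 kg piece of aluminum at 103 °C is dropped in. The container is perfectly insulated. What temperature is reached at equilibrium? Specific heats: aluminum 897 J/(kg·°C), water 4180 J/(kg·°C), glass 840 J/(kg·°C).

Heat gained plus heat lost sum to zero:
0.236×897×(T − 103) + 0.642×4180×(T − 14.5) + 0.0769×840×(T − 14.5) = 0
(211.69 + 2683.6 + 64.6) T = 211.69×103 + 2683.6×14.5 + 64.6×14.5
T = 61653/2959.8 ≈ 20.83 °C

T_f ≈ 20.8 °C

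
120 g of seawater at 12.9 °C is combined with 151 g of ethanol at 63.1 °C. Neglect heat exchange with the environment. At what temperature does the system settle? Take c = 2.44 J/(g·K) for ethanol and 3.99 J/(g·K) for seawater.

T_f ≈ 34.7 °C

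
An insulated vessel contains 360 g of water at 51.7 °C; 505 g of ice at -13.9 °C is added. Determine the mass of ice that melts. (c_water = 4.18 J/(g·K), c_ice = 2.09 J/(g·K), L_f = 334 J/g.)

Water can give up m c ΔT = 360·4.18·51.7 = 77798 J before reaching 0 °C.
Warming the ice to 0 °C takes 505·2.09·13.9 = 14671 J, leaving 63127 J for melting.
Melting all 505 g of ice would need 505·334 = 168670 J.
63127 J < 168670 J, so only part of the ice melts and the system sits at 0 °C.
Mass melted = 63127/334 ≈ 189 g.

m_melted ≈ 189 g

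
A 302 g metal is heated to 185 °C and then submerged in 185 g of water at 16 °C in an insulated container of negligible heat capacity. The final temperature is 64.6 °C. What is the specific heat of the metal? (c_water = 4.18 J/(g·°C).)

c ≈ 1.03 J/(g·°C)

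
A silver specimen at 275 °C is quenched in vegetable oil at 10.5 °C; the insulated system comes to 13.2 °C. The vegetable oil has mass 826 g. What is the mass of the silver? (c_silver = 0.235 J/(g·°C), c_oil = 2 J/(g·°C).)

m ≈ 72.5 g

|Q_silver| = |Q_oil|:
m×0.235×(275 − 13.2) = 826×2×(13.2 − 10.5)
61.52 m = 4460.4  ⇒  m ≈ 72.5 g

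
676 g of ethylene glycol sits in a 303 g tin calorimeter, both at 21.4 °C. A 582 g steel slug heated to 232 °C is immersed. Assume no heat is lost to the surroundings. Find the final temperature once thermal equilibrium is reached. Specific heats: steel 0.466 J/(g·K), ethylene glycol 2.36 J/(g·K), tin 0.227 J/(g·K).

T_f ≈ 50.9 °C

Setting the total heat transfer to zero:
582×0.466×(T − 232) + 676×2.36×(T − 21.4) + 303×0.227×(T − 21.4) = 0
271.21(T − 232) + 1595.4(T − 21.4) + 68.78(T − 21.4) = 0
1935.4 T = 98534
T = 98534/1935.4 ≈ 50.91 °C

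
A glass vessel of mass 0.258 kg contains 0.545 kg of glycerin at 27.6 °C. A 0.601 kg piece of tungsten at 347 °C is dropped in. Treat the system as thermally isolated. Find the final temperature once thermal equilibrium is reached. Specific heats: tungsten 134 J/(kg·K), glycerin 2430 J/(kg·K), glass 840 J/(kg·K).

T_f ≈ 43.5 °C

Setting the total heat transfer to zero:
0.601·134·(T − 347) + 0.545·2430·(T − 27.6) + 0.258·840·(T − 27.6) = 0
(80.53 + 1324.4 + 216.72) T = 80.53·347 + 1324.4·27.6 + 216.72·27.6
T ≈ 43.46 °C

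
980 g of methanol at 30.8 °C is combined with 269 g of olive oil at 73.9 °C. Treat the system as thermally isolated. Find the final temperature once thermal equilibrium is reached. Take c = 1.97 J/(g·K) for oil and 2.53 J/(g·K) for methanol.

Let T be the final temperature. ΣQ_i = 0:
269×1.97×(T − 73.9) + 980×2.53×(T − 30.8) = 0
529.93(T − 73.9) + 2479.4(T − 30.8) = 0
(529.93 + 2479.4) T = 529.93×73.9 + 2479.4×30.8
T ≈ 38.39 °C

T_f ≈ 38.4 °C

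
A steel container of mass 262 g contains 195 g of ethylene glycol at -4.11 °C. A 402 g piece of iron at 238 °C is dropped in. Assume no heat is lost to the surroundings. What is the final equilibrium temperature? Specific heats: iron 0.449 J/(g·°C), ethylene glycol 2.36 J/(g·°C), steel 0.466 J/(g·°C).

Taking heat into each body as positive, Σ m c ΔT = 0:
402*0.449*(T − 238) + 195*2.36*(T − (-4.11)) + 262*0.466*(T − (-4.11)) = 0
(180.5 + 460.2 + 122.09) T = 180.5*238 + 460.2*(-4.11) + 122.09*(-4.11)
T = 40565/762.79 ≈ 53.18 °C

T_f ≈ 53.2 °C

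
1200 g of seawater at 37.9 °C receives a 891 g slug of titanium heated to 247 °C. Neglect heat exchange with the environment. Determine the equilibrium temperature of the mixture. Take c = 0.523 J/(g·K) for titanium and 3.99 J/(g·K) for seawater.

Heat lost by the titanium equals heat gained by the seawater:
891*0.523*(247 − T) = 1200*3.99*(T − 37.9)
465.99(247 − T) = 4788(T − 37.9)
5254 T = 296565  ⇒  T ≈ 56.45 °C

T_f ≈ 56.4 °C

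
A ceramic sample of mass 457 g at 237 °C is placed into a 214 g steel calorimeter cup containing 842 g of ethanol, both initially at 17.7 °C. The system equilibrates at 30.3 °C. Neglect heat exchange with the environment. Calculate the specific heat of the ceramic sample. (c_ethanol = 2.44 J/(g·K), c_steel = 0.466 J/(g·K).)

c ≈ 0.287 J/(g·K)

Taking heat into each body as positive, Σ m c ΔT = 0:
457×c×(30.3 − 237) + 842×2.44×(30.3 − 17.7) + 214×0.466×(30.3 − 17.7) = 0
-94462 c = -27143
c = -27143/-94462 ≈ 0.2873 J/(g·K)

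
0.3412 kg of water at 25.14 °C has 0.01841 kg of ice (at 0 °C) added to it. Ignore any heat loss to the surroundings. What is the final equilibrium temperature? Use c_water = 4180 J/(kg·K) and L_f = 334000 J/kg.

T_f ≈ 19.8 °C

Setting the total heat transfer to zero:
melt ice: 0.01841·334000 = 6148.9
  warm the meltwater: 76.95 T
  water cools: 0.3412·4180·(T − 25.14) = 1426.2(T − 25.14)
1503.2 T = 35855 − 6148.9 = 29706
T ≈ 19.76 °C (positive, so assuming full melt was valid).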